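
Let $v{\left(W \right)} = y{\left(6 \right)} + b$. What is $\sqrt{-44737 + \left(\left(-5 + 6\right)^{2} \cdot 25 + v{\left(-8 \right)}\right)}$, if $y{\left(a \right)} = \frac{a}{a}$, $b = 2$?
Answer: $i \sqrt{44709} \approx 211.45 i$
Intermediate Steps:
$y{\left(a \right)} = 1$
$v{\left(W \right)} = 3$ ($v{\left(W \right)} = 1 + 2 = 3$)
$\sqrt{-44737 + \left(\left(-5 + 6\right)^{2} \cdot 25 + v{\left(-8 \right)}\right)} = \sqrt{-44737 + \left(\left(-5 + 6\right)^{2} \cdot 25 + 3\right)} = \sqrt{-44737 + \left(1^{2} \cdot 25 + 3\right)} = \sqrt{-44737 + \left(1 \cdot 25 + 3\right)} = \sqrt{-44737 + \left(25 + 3\right)} = \sqrt{-44737 + 28} = \sqrt{-44709} = i \sqrt{44709}$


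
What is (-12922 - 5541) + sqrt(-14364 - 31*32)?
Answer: -18463 + 2*I*sqrt(3839) ≈ -18463.0 + 123.92*I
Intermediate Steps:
(-12922 - 5541) + sqrt(-14364 - 31*32) = -18463 + sqrt(-14364 - 992) = -18463 + sqrt(-15356) = -18463 + 2*I*sqrt(3839)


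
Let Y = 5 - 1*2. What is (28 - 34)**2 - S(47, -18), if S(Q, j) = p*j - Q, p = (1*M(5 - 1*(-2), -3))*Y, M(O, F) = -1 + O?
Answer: 407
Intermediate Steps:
Y = 3 (Y = 5 - 2 = 3)
p = 18 (p = (1*(-1 + (5 - 1*(-2))))*3 = (1*(-1 + (5 + 2)))*3 = (1*(-1 + 7))*3 = (1*6)*3 = 6*3 = 18)
S(Q, j) = -Q + 18*j (S(Q, j) = 18*j - Q = -Q + 18*j)
(28 - 34)**2 - S(47, -18) = (28 - 34)**2 - (-1*47 + 18*(-18)) = (-6)**2 - (-47 - 324) = 36 - 1*(-371) = 36 + 371 = 407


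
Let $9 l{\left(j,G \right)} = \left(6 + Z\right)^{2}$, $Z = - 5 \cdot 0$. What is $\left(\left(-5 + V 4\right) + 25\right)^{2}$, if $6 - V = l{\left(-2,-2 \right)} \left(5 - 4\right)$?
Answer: $784$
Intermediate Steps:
$Z = 0$ ($Z = \left(-1\right) 0 = 0$)
$l{\left(j,G \right)} = 4$ ($l{\left(j,G \right)} = \frac{\left(6 + 0\right)^{2}}{9} = \frac{6^{2}}{9} = \frac{1}{9} \cdot 36 = 4$)
$V = 2$ ($V = 6 - 4 \left(5 - 4\right) = 6 - 4 \cdot 1 = 6 - 4 = 2$)
$\left(\left(-5 + V 4\right) + 25\right)^{2} = \left(\left(-5 + 2 \cdot 4\right) + 25\right)^{2} = \left(\left(-5 + 8\right) + 25\right)^{2} = \left(3 + 25\right)^{2} = 28^{2} = 784$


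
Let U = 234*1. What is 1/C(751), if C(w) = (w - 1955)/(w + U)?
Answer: -985/1204 ≈ -0.81811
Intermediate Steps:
U = 234
C(w) = (-1955 + w)/(234 + w) (C(w) = (w - 1955)/(w + 234) = (-1955 + w)/(234 + w))
1/C(751) = 1/((-1955 + 751)/(234 + 751)) = 1/(-1204/985) = -985/1204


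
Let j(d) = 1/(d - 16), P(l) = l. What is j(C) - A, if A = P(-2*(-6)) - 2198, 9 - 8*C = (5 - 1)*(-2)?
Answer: 242638/111 ≈ 2185.9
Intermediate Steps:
C = 17/8 (C = 9/8 - (5 - 1)*(-2)/8 = 9/8 - (-2)/2 = 9/8 - 1/8*(-8) = 9/8 + 1 = 17/8 ≈ 2.1250)
j(d) = 1/(-16 + d)
A = -2186 (A = -2*(-6) - 2198 = 12 - 2198 = -2186)
j(C) - A = 1/(-16 + 17/8) - 1*(-2186) = 1/(-111/8) + 2186 = -8/111 + 2186 = 242638/111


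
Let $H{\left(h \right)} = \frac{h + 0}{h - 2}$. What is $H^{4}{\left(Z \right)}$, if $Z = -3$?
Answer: $\frac{81}{625} \approx 0.1296$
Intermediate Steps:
$H{\left(h \right)} = \frac{h}{-2 + h}$
$H^{4}{\left(Z \right)} = \left(- \frac{3}{-2 - 3}\right)^{4} = \left(- \frac{3}{-5}\right)^{4} = \left(\left(-3\right) \left(- \frac{1}{5}\right)\right)^{4} = \left(\frac{3}{5}\right)^{4} = \frac{81}{625}$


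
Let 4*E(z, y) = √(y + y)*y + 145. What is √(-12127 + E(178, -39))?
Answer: √(-48363 - 39*I*√78)/2 ≈ 0.39155 - 109.96*I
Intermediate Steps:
E(z, y) = 145/4 + √2*y^(3/2)/4 (E(z, y) = (√(y + y)*y + 145)/4 = (√(2*y)*y + 145)/4 = ((√2*√y)*y + 145)/4 = (√2*y^(3/2) + 145)/4 = (145 + √2*y^(3/2))/4 = 145/4 + √2*y^(3/2)/4)
√(-12127 + E(178, -39)) = √(-12127 + (145/4 + √2*(-39)^(3/2)/4)) = √(-12127 + (145/4 + √2*(-39*I*√39)/4)) = √(-12127 + (145/4 - 39*I*√78/4)) = √(-48363/4 - 39*I*√78/4)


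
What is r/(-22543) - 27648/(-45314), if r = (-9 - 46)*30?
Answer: 349018482/510756751 ≈ 0.68334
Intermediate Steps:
r = -1650 (r = -55*30 = -1650)
r/(-22543) - 27648/(-45314) = -1650/(-22543) - 27648/(-45314) = -1650*(-1/22543) - 27648*(-1/45314) = 1650/22543 + 13824/22657 = 349018482/510756751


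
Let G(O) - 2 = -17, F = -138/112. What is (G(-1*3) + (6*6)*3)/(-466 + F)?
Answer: -5208/26165 ≈ -0.19904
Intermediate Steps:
F = -69/56 (F = -138*1/112 = -69/56 ≈ -1.2321)
G(O) = -15 (G(O) = 2 - 17 = -15)
(G(-1*3) + (6*6)*3)/(-466 + F) = (-15 + (6*6)*3)/(-466 - 69/56) = (-15 + 36*3)/(-26165/56) = (-15 + 108)*(-56/26165) = 93*(-56/26165) = -5208/26165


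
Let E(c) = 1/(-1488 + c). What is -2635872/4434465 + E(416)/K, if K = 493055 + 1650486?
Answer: -2018968961928203/3396616827828560 ≈ -0.59441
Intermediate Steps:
K = 2143541
-2635872/4434465 + E(416)/K = -2635872/4434465 + 1/((-1488 + 416)*2143541) = -2635872*1/4434465 + (1/2143541)/(-1072) = -878624/1478155 - 1/1072*1/2143541 = -878624/1478155 - 1/2297875952 = -2018968961928203/3396616827828560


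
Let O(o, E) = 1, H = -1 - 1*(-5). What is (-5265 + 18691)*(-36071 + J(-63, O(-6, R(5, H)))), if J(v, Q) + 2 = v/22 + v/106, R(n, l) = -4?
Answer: -282383351950/583 ≈ -4.8436e+8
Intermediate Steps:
H = 4 (H = -1 + 5 = 4)
J(v, Q) = -2 + 32*v/583 (J(v, Q) = -2 + (v/22 + v/106) = -2 + 32*v/583)
(-5265 + 18691)*(-36071 + J(-63, O(-6, R(5, H)))) = (-5265 + 18691)*(-36071 + (-2 + (32/583)*(-63))) = 13426*(-36071 + (-2 - 2016/583)) = 13426*(-36071 - 3182/583) = 13426*(-21032575/583) = -282383351950/583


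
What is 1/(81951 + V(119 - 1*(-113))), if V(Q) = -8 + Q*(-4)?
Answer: 1/81015 ≈ 1.2343e-5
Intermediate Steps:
V(Q) = -8 - 4*Q
1/(81951 + V(119 - 1*(-113))) = 1/(81951 + (-8 - 4*(119 - 1*(-113)))) = 1/(81951 + (-8 - 4*(119 + 113))) = 1/(81951 + (-8 - 4*232)) = 1/(81951 + (-8 - 928)) = 1/(81951 - 936) = 1/81015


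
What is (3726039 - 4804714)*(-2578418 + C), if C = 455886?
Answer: 2289522205100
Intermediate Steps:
(3726039 - 4804714)*(-2578418 + C) = (3726039 - 4804714)*(-2578418 + 455886) = -1078675*(-2122532) = 2289522205100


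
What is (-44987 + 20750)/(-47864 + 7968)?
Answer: 24237/39896 ≈ 0.60750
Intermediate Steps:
(-44987 + 20750)/(-47864 + 7968) = -24237/(-39896) = -24237*(-1/39896) = 24237/39896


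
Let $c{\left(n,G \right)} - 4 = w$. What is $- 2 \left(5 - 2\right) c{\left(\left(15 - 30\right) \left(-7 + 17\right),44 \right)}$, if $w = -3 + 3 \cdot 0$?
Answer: $-6$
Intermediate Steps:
$w = -3$ ($w = -3 + 0 = -3$)
$c{\left(n,G \right)} = 1$ ($c{\left(n,G \right)} = 4 - 3 = 1$)
$- 2 \left(5 - 2\right) c{\left(\left(15 - 30\right) \left(-7 + 17\right),44 \right)} = - 2 \left(5 - 2\right) 1 = \left(-2\right) 3 \cdot 1 = \left(-6\right) 1 = -6$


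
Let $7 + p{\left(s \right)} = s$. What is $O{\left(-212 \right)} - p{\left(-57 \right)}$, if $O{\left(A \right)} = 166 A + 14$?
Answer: $-35114$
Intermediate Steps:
$p{\left(s \right)} = -7 + s$
$O{\left(A \right)} = 14 + 166 A$
$O{\left(-212 \right)} - p{\left(-57 \right)} = \left(14 + 166 \left(-212\right)\right) - \left(-7 - 57\right) = \left(14 - 35192\right) - -64 = -35178 + 64 = -35114$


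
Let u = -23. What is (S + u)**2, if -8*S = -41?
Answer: 20449/64 ≈ 319.52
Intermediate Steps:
S = 41/8 (S = -1/8*(-41) = 41/8 ≈ 5.1250)
(S + u)**2 = (41/8 - 23)**2 = (-143/8)**2 = 20449/64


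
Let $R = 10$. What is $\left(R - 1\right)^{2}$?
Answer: $81$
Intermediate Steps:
$\left(R - 1\right)^{2} = \left(10 - 1\right)^{2} = 9^{2} = 81$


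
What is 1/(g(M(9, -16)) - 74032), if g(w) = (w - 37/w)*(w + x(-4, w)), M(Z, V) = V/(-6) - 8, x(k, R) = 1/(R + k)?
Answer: -576/42647459 ≈ -1.3506e-5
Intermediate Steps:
M(Z, V) = -8 - V/6 (M(Z, V) = V*(-⅙) - 8 = -V/6 - 8 = -8 - V/6)
g(w) = (w + 1/(-4 + w))*(w - 37/w) (g(w) = (w - 37/w)*(w + 1/(w - 4)) = (w - 37/w)*(w + 1/(-4 + w)) = (w + 1/(-4 + w))*(w - 37/w))
1/(g(M(9, -16)) - 74032) = 1/((-37 + (-8 - ⅙*(-16))⁴ - 36*(-8 - ⅙*(-16))² - 4*(-8 - ⅙*(-16))³ + 148*(-8 - ⅙*(-16)))/((-8 - ⅙*(-16))*(-4 + (-8 - ⅙*(-16)))) - 74032) = 1/((-37 + (-8 + 8/3)⁴ - 36*(-8 + 8/3)² - 4*(-8 + 8/3)³ + 148*(-8 + 8/3))/((-8 + 8/3)*(-4 + (-8 + 8/3))) - 74032) = 1/((-37 + (-16/3)⁴ - 36*(-16/3)² - 4*(-16/3)³ + 148*(-16/3))/((-16/3)*(-4 - 16/3)) - 74032) = 1/(-3*(-37 + 65536/81 - 36*256/9 - 4*(-4096/27) - 2368/3)/(16*(-28/3)) - 74032) = 1/(-3/16*(-3/28)*(-37 + 65536/81 - 1024 + 16384/27 - 2368/3) - 74032) = 1/(-3/16*(-3/28)*(-35189/81) - 74032) = 1/(-5027/576 - 74032) = 1/(-42647459/576) = -576/42647459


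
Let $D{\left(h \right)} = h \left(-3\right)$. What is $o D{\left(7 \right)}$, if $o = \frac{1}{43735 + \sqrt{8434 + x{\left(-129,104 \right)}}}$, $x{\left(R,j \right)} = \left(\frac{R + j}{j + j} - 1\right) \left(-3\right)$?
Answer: $- \frac{63678160}{132616763943} + \frac{28 \sqrt{22814623}}{132616763943} \approx -0.00047916$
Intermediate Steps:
$D{\left(h \right)} = - 3 h$
$x{\left(R,j \right)} = 3 - \frac{3 \left(R + j\right)}{2 j}$ ($x{\left(R,j \right)} = \left(\frac{R + j}{2 j} - 1\right) \left(-3\right) = \left(-1 + \frac{R + j}{2 j}\right) \left(-3\right) = 3 - \frac{3 \left(R + j\right)}{2 j}$)
$o = \frac{1}{43735 + \frac{\sqrt{22814623}}{52}}$ ($o = \frac{1}{43735 + \sqrt{8434 + \frac{3 \left(104 - -129\right)}{2 \cdot 104}}} = \frac{1}{43735 + \sqrt{8434 + \frac{3}{2} \cdot \frac{1}{104} \left(104 + 129\right)}} = \frac{1}{43735 + \sqrt{8434 + \frac{3}{2} \cdot \frac{1}{104} \cdot 233}} = \frac{1}{43735 + \sqrt{8434 + \frac{699}{208}}} = \frac{1}{43735 + \sqrt{\frac{1754971}{208}}} = \frac{1}{43735 + \frac{\sqrt{22814623}}{52}} \approx 2.2817 \cdot 10^{-5}$)
$o D{\left(7 \right)} = \left(\frac{9096880}{397850291829} - \frac{4 \sqrt{22814623}}{397850291829}\right) \left(\left(-3\right) 7\right) = \left(\frac{9096880}{397850291829} - \frac{4 \sqrt{22814623}}{397850291829}\right) \left(-21\right) = - \frac{63678160}{132616763943} + \frac{28 \sqrt{22814623}}{132616763943}$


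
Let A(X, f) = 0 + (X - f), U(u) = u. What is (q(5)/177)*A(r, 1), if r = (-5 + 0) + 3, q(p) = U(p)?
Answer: -5/59 ≈ -0.084746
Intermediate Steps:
q(p) = p
r = -2 (r = -5 + 3 = -2)
A(X, f) = X - f
(q(5)/177)*A(r, 1) = (5/177)*(-2 - 1*1) = (5*(1/177))*(-2 - 1) = (5/177)*(-3) = -5/59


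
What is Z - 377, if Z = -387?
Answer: -764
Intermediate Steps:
Z - 377 = -387 - 377 = -764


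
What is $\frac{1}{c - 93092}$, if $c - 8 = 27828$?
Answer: $- \frac{1}{65256} \approx -1.5324 \cdot 10^{-5}$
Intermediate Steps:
$c = 27836$ ($c = 8 + 27828 = 27836$)
$\frac{1}{c - 93092} = \frac{1}{27836 - 93092} = \frac{1}{-65256} = - \frac{1}{65256}$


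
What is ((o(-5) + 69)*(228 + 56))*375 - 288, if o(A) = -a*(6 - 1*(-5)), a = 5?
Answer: 1490712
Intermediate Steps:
o(A) = -55 (o(A) = -5*(6 - 1*(-5)) = -5*(6 + 5) = -5*11 = -1*55 = -55)
((o(-5) + 69)*(228 + 56))*375 - 288 = ((-55 + 69)*(228 + 56))*375 - 288 = (14*284)*375 - 288 = 3976*375 - 288 = 1491000 - 288 = 1490712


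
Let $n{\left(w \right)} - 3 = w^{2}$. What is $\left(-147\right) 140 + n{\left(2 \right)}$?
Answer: $-20573$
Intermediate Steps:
$n{\left(w \right)} = 3 + w^{2}$
$\left(-147\right) 140 + n{\left(2 \right)} = \left(-147\right) 140 + \left(3 + 2^{2}\right) = -20580 + \left(3 + 4\right) = -20580 + 7 = -20573$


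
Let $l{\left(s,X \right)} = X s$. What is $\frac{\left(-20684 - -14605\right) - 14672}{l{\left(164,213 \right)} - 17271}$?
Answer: $- \frac{6917}{5887} \approx -1.175$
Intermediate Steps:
$\frac{\left(-20684 - -14605\right) - 14672}{l{\left(164,213 \right)} - 17271} = \frac{\left(-20684 - -14605\right) - 14672}{213 \cdot 164 - 17271} = \frac{\left(-20684 + 14605\right) - 14672}{34932 - 17271} = \frac{-6079 - 14672}{17661} = \left(-20751\right) \frac{1}{17661} = - \frac{6917}{5887}$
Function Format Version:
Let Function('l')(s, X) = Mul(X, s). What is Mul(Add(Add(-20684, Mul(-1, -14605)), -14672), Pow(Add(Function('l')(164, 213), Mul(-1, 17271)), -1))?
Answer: Rational(-6917, 5887) ≈ -1.1750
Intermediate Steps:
Mul(Add(Add(-20684, Mul(-1, -14605)), -14672), Pow(Add(Function('l')(164, 213), Mul(-1, 17271)), -1)) = Mul(Add(Add(-20684, Mul(-1, -14605)), -14672), Pow(Add(Mul(213, 164), Mul(-1, 17271)), -1)) = Mul(Add(Add(-20684, 14605), -14672), Pow(Add(34932, -17271), -1)) = Mul(Add(-6079, -14672), Pow(17661, -1)) = Mul(-20751, Rational(1, 17661)) = Rational(-6917, 5887)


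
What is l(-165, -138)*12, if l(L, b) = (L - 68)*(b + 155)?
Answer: -47532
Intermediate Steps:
l(L, b) = (-68 + L)*(155 + b)
l(-165, -138)*12 = (-10540 - 68*(-138) + 155*(-165) - 165*(-138))*12 = (-10540 + 9384 - 25575 + 22770)*12 = -3961*12 = -47532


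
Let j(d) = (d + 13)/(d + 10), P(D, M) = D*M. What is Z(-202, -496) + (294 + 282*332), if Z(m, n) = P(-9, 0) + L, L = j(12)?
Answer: 2066221/22 ≈ 93919.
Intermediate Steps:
j(d) = (13 + d)/(10 + d)
L = 25/22 (L = (13 + 12)/(10 + 12) = 25/22 ≈ 1.1364)
Z(m, n) = 25/22 (Z(m, n) = -9*0 + 25/22 = 0 + 25/22 = 25/22)
Z(-202, -496) + (294 + 282*332) = 25/22 + (294 + 282*332) = 25/22 + (294 + 93624) = 25/22 + 93918 = 2066221/22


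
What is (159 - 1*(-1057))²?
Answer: 1478656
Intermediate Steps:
(159 - 1*(-1057))² = (159 + 1057)² = 1216² = 1478656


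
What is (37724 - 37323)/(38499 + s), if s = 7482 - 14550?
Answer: 401/31431 ≈ 0.012758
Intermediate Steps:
s = -7068
(37724 - 37323)/(38499 + s) = (37724 - 37323)/(38499 - 7068) = 401/31431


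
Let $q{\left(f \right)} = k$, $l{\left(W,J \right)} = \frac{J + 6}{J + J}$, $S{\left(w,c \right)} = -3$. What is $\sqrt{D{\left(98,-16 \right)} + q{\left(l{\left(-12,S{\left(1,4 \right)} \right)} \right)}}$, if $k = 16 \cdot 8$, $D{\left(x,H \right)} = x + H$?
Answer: $\sqrt{210} \approx 14.491$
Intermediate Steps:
$l{\left(W,J \right)} = \frac{6 + J}{2 J}$
$D{\left(x,H \right)} = H + x$
$k = 128$
$q{\left(f \right)} = 128$
$\sqrt{D{\left(98,-16 \right)} + q{\left(l{\left(-12,S{\left(1,4 \right)} \right)} \right)}} = \sqrt{\left(-16 + 98\right) + 128} = \sqrt{82 + 128} = \sqrt{210}$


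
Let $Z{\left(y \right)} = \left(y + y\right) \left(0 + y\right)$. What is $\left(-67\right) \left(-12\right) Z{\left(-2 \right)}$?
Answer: $6432$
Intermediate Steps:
$Z{\left(y \right)} = 2 y^{2}$ ($Z{\left(y \right)} = 2 y y = 2 y^{2}$)
$\left(-67\right) \left(-12\right) Z{\left(-2 \right)} = \left(-67\right) \left(-12\right) 2 \left(-2\right)^{2} = 804 \cdot 2 \cdot 4 = 804 \cdot 8 = 6432$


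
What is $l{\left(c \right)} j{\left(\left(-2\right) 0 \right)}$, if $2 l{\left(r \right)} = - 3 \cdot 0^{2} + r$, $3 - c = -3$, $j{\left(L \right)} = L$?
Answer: $0$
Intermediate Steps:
$c = 6$ ($c = 3 - -3 = 3 + 3 = 6$)
$l{\left(r \right)} = \frac{r}{2}$ ($l{\left(r \right)} = \frac{- 3 \cdot 0^{2} + r}{2} = \frac{\left(-3\right) 0 + r}{2} = \frac{0 + r}{2} = \frac{r}{2}$)
$l{\left(c \right)} j{\left(\left(-2\right) 0 \right)} = \frac{1}{2} \cdot 6 \left(\left(-2\right) 0\right) = 3 \cdot 0 = 0$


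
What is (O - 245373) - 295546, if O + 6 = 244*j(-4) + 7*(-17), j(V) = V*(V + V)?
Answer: -533236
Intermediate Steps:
j(V) = 2*V² (j(V) = V*(2*V) = 2*V²)
O = 7683 (O = -6 + (244*(2*(-4)²) + 7*(-17)) = -6 + (244*(2*16) - 119) = -6 + (244*32 - 119) = -6 + (7808 - 119) = -6 + 7689 = 7683)
(O - 245373) - 295546 = (7683 - 245373) - 295546 = -237690 - 295546 = -533236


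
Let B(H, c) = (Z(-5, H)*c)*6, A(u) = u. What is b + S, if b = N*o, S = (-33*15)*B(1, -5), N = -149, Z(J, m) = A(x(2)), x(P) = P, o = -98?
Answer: 44302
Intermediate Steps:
Z(J, m) = 2
B(H, c) = 12*c (B(H, c) = (2*c)*6 = 12*c)
S = 29700 (S = (-33*15)*(12*(-5)) = -495*(-60) = 29700)
b = 14602 (b = -149*(-98) = 14602)
b + S = 14602 + 29700 = 44302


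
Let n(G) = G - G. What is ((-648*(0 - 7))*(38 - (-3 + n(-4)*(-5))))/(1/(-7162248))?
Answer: -1332006234048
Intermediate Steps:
n(G) = 0
((-648*(0 - 7))*(38 - (-3 + n(-4)*(-5))))/(1/(-7162248)) = ((-648*(0 - 7))*(38 - (-3 + 0*(-5))))/(1/(-7162248)) = ((-648*(-7))*(38 - (-3 + 0)))/(-1/7162248) = ((-162*(-28))*(38 - 1*(-3)))*(-7162248) = (4536*(38 + 3))*(-7162248) = (4536*41)*(-7162248) = 185976*(-7162248) = -1332006234048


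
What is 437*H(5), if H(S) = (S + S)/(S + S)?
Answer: 437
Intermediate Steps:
H(S) = 1 (H(S) = (2*S)/((2*S)) = (2*S)*(1/(2*S)) = 1)
437*H(5) = 437*1 = 437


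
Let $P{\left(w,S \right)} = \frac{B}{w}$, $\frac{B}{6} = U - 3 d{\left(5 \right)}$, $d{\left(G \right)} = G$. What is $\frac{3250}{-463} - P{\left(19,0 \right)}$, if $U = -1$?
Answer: $- \frac{17302}{8797} \approx -1.9668$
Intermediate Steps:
$B = -96$ ($B = 6 \left(-1 - 15\right) = 6 \left(-16\right) = -96$)
$P{\left(w,S \right)} = - \frac{96}{w}$
$\frac{3250}{-463} - P{\left(19,0 \right)} = \frac{3250}{-463} - - \frac{96}{19} = 3250 \left(- \frac{1}{463}\right) - \left(-96\right) \frac{1}{19} = - \frac{3250}{463} - - \frac{96}{19} = - \frac{3250}{463} + \frac{96}{19} = - \frac{17302}{8797}$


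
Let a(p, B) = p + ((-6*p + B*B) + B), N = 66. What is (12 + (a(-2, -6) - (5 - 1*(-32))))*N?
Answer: 990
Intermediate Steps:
a(p, B) = B + B**2 - 5*p (a(p, B) = p + ((-6*p + B**2) + B) = p + ((B**2 - 6*p) + B) = p + (B + B**2 - 6*p) = B + B**2 - 5*p)
(12 + (a(-2, -6) - (5 - 1*(-32))))*N = (12 + ((-6 + (-6)**2 - 5*(-2)) - (5 - 1*(-32))))*66 = (12 + ((-6 + 36 + 10) - (5 + 32)))*66 = (12 + (40 - 1*37))*66 = (12 + (40 - 37))*66 = (12 + 3)*66 = 15*66 = 990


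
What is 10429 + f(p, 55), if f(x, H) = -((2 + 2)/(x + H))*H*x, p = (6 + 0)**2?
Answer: 941119/91 ≈ 10342.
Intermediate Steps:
p = 36 (p = 6**2 = 36)
f(x, H) = -4*H*x/(H + x) (f(x, H) = -(4/(H + x))*H*x = -4*H/(H + x)*x = -4*H*x/(H + x))
10429 + f(p, 55) = 10429 - 4*55*36/(55 + 36) = 10429 - 4*55*36/91 = 10429 - 4*55*36*1/91 = 10429 - 7920/91 = 941119/91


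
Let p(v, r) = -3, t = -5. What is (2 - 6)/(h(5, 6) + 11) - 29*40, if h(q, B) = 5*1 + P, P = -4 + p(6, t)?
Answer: -10444/9 ≈ -1160.4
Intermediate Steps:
P = -7 (P = -4 - 3 = -7)
h(q, B) = -2 (h(q, B) = 5*1 - 7 = 5 - 7 = -2)
(2 - 6)/(h(5, 6) + 11) - 29*40 = (2 - 6)/(-2 + 11) - 29*40 = -4/9 - 1160 = -10444/9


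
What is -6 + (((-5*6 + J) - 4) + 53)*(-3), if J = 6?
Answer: -81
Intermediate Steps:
-6 + (((-5*6 + J) - 4) + 53)*(-3) = -6 + (((-5*6 + 6) - 4) + 53)*(-3) = -6 + (((-30 + 6) - 4) + 53)*(-3) = -6 + ((-24 - 4) + 53)*(-3) = -6 + (-28 + 53)*(-3) = -6 + 25*(-3) = -6 - 75 = -81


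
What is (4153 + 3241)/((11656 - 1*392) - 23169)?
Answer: -7394/11905 ≈ -0.62108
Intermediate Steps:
(4153 + 3241)/((11656 - 1*392) - 23169) = 7394/((11656 - 392) - 23169) = 7394/(11264 - 23169) = 7394/(-11905) = 7394*(-1/11905) = -7394/11905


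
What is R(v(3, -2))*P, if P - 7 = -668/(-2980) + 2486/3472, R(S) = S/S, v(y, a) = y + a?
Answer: 10269187/1293320 ≈ 7.9402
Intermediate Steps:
v(y, a) = a + y
R(S) = 1
P = 10269187/1293320 (P = 7 + (-668/(-2980) + 2486/3472) = 7 + (-668*(-1/2980) + 2486*(1/3472)) = 7 + (167/745 + 1243/1736) = 7 + 1215947/1293320 = 10269187/1293320 ≈ 7.9402)
R(v(3, -2))*P = 1*(10269187/1293320) = 10269187/1293320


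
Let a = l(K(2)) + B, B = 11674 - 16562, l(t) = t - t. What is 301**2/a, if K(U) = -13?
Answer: -90601/4888 ≈ -18.535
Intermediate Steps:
l(t) = 0
B = -4888
a = -4888 (a = 0 - 4888 = -4888)
301**2/a = 301**2/(-4888) = 90601*(-1/4888) = -90601/4888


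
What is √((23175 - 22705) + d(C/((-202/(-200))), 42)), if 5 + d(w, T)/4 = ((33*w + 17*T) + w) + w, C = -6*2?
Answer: 3*√1861834/101 ≈ 40.529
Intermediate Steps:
C = -12
d(w, T) = -20 + 68*T + 140*w (d(w, T) = -20 + 4*(((33*w + 17*T) + w) + w) = -20 + 4*(((17*T + 33*w) + w) + w) = -20 + 4*((17*T + 34*w) + w) = -20 + 4*(17*T + 35*w) = -20 + (68*T + 140*w) = -20 + 68*T + 140*w)
√((23175 - 22705) + d(C/((-202/(-200))), 42)) = √((23175 - 22705) + (-20 + 68*42 + 140*(-12/((-202/(-200)))))) = √(470 + (-20 + 2856 + 140*(-12/((-202*(-1/200)))))) = √(470 + (-20 + 2856 + 140*(-12/101/100))) = √(470 + (-20 + 2856 + 140*(-12*100/101))) = √(470 + (-20 + 2856 + 140*(-1200/101))) = √(470 + (-20 + 2856 - 168000/101)) = √(470 + 118436/101) = √(165906/101) = 3*√1861834/101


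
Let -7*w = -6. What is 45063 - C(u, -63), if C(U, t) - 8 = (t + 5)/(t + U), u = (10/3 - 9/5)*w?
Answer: 97271715/2159 ≈ 45054.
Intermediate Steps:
w = 6/7 (w = -⅐*(-6) = 6/7 ≈ 0.85714)
u = 46/35 (u = (10/3 - 9/5)*(6/7) = (23/15)*(6/7) = 46/35 ≈ 1.3143)
C(U, t) = 8 + (5 + t)/(U + t) (C(U, t) = 8 + (t + 5)/(t + U) = 8 + (5 + t)/(U + t))
45063 - C(u, -63) = 45063 - (5 + 8*(46/35) + 9*(-63))/(46/35 - 63) = 45063 - (5 + 368/35 - 567)/(-2159/35) = 45063 - (-35)*(-19302)/(2159*35) = 45063 - 1*19302/2159 = 45063 - 19302/2159 = 97271715/2159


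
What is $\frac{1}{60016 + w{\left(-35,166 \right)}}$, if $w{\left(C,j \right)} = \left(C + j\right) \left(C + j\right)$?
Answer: $\frac{1}{77177} \approx 1.2957 \cdot 10^{-5}$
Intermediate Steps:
$w{\left(C,j \right)} = \left(C + j\right)^{2}$
$\frac{1}{60016 + w{\left(-35,166 \right)}} = \frac{1}{60016 + \left(-35 + 166\right)^{2}} = \frac{1}{60016 + 131^{2}} = \frac{1}{60016 + 17161} = \frac{1}{77177}$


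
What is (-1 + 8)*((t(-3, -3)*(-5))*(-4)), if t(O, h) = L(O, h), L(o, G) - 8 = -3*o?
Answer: 2380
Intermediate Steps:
L(o, G) = 8 - 3*o
t(O, h) = 8 - 3*O
(-1 + 8)*((t(-3, -3)*(-5))*(-4)) = (-1 + 8)*(((8 - 3*(-3))*(-5))*(-4)) = 7*(((8 + 9)*(-5))*(-4)) = 7*((17*(-5))*(-4)) = 7*(-85*(-4)) = 7*340 = 2380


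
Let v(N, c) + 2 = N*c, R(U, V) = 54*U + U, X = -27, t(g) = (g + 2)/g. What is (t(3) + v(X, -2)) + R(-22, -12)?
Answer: -3469/3 ≈ -1156.3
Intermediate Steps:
t(g) = (2 + g)/g
R(U, V) = 55*U
v(N, c) = -2 + N*c
(t(3) + v(X, -2)) + R(-22, -12) = ((2 + 3)/3 + (-2 - 27*(-2))) + 55*(-22) = ((⅓)*5 + (-2 + 54)) - 1210 = (5/3 + 52) - 1210 = 161/3 - 1210 = -3469/3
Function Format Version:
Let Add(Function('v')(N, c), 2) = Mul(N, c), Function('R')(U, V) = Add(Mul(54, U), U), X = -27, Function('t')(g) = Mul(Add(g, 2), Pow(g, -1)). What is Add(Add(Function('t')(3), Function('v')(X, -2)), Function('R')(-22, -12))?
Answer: Rational(-3469, 3) ≈ -1156.3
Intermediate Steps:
Function('t')(g) = Mul(Pow(g, -1), Add(2, g)) (Function('t')(g) = Mul(Add(2, g), Pow(g, -1)) = Mul(Pow(g, -1), Add(2, g)))
Function('R')(U, V) = Mul(55, U)
Function('v')(N, c) = Add(-2, Mul(N, c))
Add(Add(Function('t')(3), Function('v')(X, -2)), Function('R')(-22, -12)) = Add(Add(Mul(Pow(3, -1), Add(2, 3)), Add(-2, Mul(-27, -2))), Mul(55, -22)) = Add(Add(Mul(Rational(1, 3), 5), Add(-2, 54)), -1210) = Add(Add(Rational(5, 3), 52), -1210) = Add(Rational(161, 3), -1210) = Rational(-3469, 3)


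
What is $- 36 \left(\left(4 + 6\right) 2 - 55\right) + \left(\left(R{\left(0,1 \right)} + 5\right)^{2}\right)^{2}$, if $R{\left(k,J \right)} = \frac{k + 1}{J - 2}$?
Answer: $1516$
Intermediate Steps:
$R{\left(k,J \right)} = \frac{1 + k}{-2 + J}$
$- 36 \left(\left(4 + 6\right) 2 - 55\right) + \left(\left(R{\left(0,1 \right)} + 5\right)^{2}\right)^{2} = - 36 \left(\left(4 + 6\right) 2 - 55\right) + \left(\left(\frac{1 + 0}{-2 + 1} + 5\right)^{2}\right)^{2} = - 36 \left(10 \cdot 2 - 55\right) + \left(\left(\frac{1}{-1} \cdot 1 + 5\right)^{2}\right)^{2} = - 36 \left(20 - 55\right) + \left(\left(\left(-1\right) 1 + 5\right)^{2}\right)^{2} = \left(-36\right) \left(-35\right) + \left(\left(-1 + 5\right)^{2}\right)^{2} = 1260 + \left(4^{2}\right)^{2} = 1260 + 16^{2} = 1260 + 256 = 1516$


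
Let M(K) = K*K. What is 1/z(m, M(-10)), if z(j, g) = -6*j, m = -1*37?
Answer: 1/222 ≈ 0.0045045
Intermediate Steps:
m = -37
M(K) = K**2
1/z(m, M(-10)) = 1/(-6*(-37)) = 1/222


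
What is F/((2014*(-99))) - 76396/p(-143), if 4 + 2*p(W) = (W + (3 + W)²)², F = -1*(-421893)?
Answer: -1613621633003/762449737830 ≈ -2.1164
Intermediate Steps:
F = 421893
p(W) = -2 + (W + (3 + W)²)²/2
F/((2014*(-99))) - 76396/p(-143) = 421893/((2014*(-99))) - 76396/(-2 + (-143 + (3 - 143)²)²/2) = 421893/(-199386) - 76396/(-2 + (-143 + (-140)²)²/2) = 421893*(-1/199386) - 76396/(-2 + (-143 + 19600)²/2) = -46877/22154 - 76396/(-2 + (½)*19457²) = -46877/22154 - 76396/(-2 + (½)*378574849) = -46877/22154 - 76396/(-2 + 378574849/2) = -46877/22154 - 76396/378574845/2 = -46877/22154 - 76396*2/378574845 = -46877/22154 - 152792/378574845 = -1613621633003/762449737830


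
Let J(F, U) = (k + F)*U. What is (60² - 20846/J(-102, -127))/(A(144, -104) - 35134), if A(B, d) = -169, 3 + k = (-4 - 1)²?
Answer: -18277577/179339240 ≈ -0.10192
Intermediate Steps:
k = 22 (k = -3 + (-4 - 1)² = -3 + (-5)² = -3 + 25 = 22)
J(F, U) = U*(22 + F) (J(F, U) = (22 + F)*U = U*(22 + F))
(60² - 20846/J(-102, -127))/(A(144, -104) - 35134) = (60² - 20846*(-1/(127*(22 - 102))))/(-169 - 35134) = (3600 - 20846/((-127*(-80))))/(-35303) = (3600 - 20846/10160)*(-1/35303) = (3600 - 20846*1/10160)*(-1/35303) = (3600 - 10423/5080)*(-1/35303) = (18277577/5080)*(-1/35303) = -18277577/179339240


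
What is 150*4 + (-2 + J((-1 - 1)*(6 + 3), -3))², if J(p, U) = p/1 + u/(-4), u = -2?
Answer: 3921/4 ≈ 980.25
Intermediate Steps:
J(p, U) = ½ + p (J(p, U) = p/1 - 2/(-4) = p*1 - 2*(-¼) = p + ½ = ½ + p)
150*4 + (-2 + J((-1 - 1)*(6 + 3), -3))² = 150*4 + (-2 + (½ + (-1 - 1)*(6 + 3)))² = 600 + (-2 + (½ - 2*9))² = 600 + (-2 + (½ - 18))² = 600 + (-2 - 35/2)² = 600 + (-39/2)² = 600 + 1521/4 = 3921/4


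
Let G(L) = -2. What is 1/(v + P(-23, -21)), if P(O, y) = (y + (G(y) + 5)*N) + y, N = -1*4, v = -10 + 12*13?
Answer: 1/92 ≈ 0.010870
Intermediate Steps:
v = 146 (v = -10 + 156 = 146)
N = -4
P(O, y) = -12 + 2*y (P(O, y) = (y + (-2 + 5)*(-4)) + y = (y + 3*(-4)) + y = (y - 12) + y = (-12 + y) + y = -12 + 2*y)
1/(v + P(-23, -21)) = 1/(146 + (-12 + 2*(-21))) = 1/(146 + (-12 - 42)) = 1/(146 - 54) = 1/92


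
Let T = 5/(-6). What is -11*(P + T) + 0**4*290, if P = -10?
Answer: 715/6 ≈ 119.17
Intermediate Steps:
T = -5/6 (T = 5*(-1/6) = -5/6 ≈ -0.83333)
-11*(P + T) + 0**4*290 = -11*(-10 - 5/6) + 0**4*290 = -11*(-65/6) + 0*290 = 715/6 + 0 = 715/6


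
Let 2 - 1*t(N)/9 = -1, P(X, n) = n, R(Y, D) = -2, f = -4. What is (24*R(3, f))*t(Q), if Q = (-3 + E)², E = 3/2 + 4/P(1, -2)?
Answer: -1296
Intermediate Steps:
E = -½ (E = 3/2 + 4/(-2) = 3*(½) + 4*(-½) = 3/2 - 2 = -½ ≈ -0.50000)
Q = 49/4 (Q = (-3 - ½)² = (-7/2)² = 49/4 ≈ 12.250)
t(N) = 27 (t(N) = 18 - 9*(-1) = 18 + 9 = 27)
(24*R(3, f))*t(Q) = (24*(-2))*27 = -48*27 = -1296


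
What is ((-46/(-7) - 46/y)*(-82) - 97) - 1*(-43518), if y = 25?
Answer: 7530779/175 ≈ 43033.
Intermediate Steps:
((-46/(-7) - 46/y)*(-82) - 97) - 1*(-43518) = ((-46/(-7) - 46/25)*(-82) - 97) - 1*(-43518) = ((-46*(-1/7) - 46*1/25)*(-82) - 97) + 43518 = ((46/7 - 46/25)*(-82) - 97) + 43518 = ((828/175)*(-82) - 97) + 43518 = (-67896/175 - 97) + 43518 = -84871/175 + 43518 = 7530779/175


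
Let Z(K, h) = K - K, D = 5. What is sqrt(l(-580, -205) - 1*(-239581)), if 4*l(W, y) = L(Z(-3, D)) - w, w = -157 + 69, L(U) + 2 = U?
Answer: 3*sqrt(106490)/2 ≈ 489.49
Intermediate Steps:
Z(K, h) = 0
L(U) = -2 + U
w = -88
l(W, y) = 43/2 (l(W, y) = ((-2 + 0) - 1*(-88))/4 = (-2 + 88)/4 = (1/4)*86 = 43/2)
sqrt(l(-580, -205) - 1*(-239581)) = sqrt(43/2 - 1*(-239581)) = sqrt(43/2 + 239581) = sqrt(479205/2) = 3*sqrt(106490)/2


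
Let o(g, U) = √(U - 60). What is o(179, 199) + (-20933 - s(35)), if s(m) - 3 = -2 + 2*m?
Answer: -21004 + √139 ≈ -20992.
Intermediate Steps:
o(g, U) = √(-60 + U)
s(m) = 1 + 2*m (s(m) = 3 + (-2 + 2*m) = 1 + 2*m)
o(179, 199) + (-20933 - s(35)) = √(-60 + 199) + (-20933 - (1 + 2*35)) = √139 + (-20933 - (1 + 70)) = √139 + (-20933 - 1*71) = √139 + (-20933 - 71) = √139 - 21004 = -21004 + √139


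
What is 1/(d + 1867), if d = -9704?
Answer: -1/7837 ≈ -0.00012760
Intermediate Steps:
1/(d + 1867) = 1/(-9704 + 1867) = 1/(-7837) = -1/7837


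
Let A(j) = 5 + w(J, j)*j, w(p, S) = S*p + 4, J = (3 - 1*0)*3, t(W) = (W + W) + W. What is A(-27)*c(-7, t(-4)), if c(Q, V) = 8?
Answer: 51664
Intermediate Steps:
t(W) = 3*W (t(W) = 2*W + W = 3*W)
J = 9 (J = (3 + 0)*3 = 3*3 = 9)
w(p, S) = 4 + S*p
A(j) = 5 + j*(4 + 9*j) (A(j) = 5 + (4 + j*9)*j = 5 + (4 + 9*j)*j = 5 + j*(4 + 9*j))
A(-27)*c(-7, t(-4)) = (5 - 27*(4 + 9*(-27)))*8 = (5 - 27*(4 - 243))*8 = (5 - 27*(-239))*8 = (5 + 6453)*8 = 6458*8 = 51664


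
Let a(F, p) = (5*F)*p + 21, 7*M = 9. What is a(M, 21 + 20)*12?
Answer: 23904/7 ≈ 3414.9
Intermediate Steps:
M = 9/7 (M = (1/7)*9 = 9/7 ≈ 1.2857)
a(F, p) = 21 + 5*F*p (a(F, p) = 5*F*p + 21 = 21 + 5*F*p)
a(M, 21 + 20)*12 = (21 + 5*(9/7)*(21 + 20))*12 = (21 + 5*(9/7)*41)*12 = (21 + 1845/7)*12 = (1992/7)*12 = 23904/7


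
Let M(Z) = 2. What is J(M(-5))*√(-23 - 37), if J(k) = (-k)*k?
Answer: -8*I*√15 ≈ -30.984*I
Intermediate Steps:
J(k) = -k²
J(M(-5))*√(-23 - 37) = (-1*2²)*√(-23 - 37) = (-1*4)*√(-60) = -8*I*√15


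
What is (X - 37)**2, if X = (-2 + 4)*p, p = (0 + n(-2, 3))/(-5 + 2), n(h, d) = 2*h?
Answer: 10609/9 ≈ 1178.8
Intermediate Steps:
p = 4/3 (p = (0 + 2*(-2))/(-5 + 2) = (0 - 4)/(-3) = -4*(-1/3) = 4/3 ≈ 1.3333)
X = 8/3 (X = (-2 + 4)*(4/3) = 2*(4/3) = 8/3 ≈ 2.6667)
(X - 37)**2 = (8/3 - 37)**2 = (-103/3)**2 = 10609/9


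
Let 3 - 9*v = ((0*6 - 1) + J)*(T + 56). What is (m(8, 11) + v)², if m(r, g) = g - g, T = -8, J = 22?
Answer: 112225/9 ≈ 12469.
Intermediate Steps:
m(r, g) = 0
v = -335/3 (v = ⅓ - ((0*6 - 1) + 22)*(-8 + 56)/9 = ⅓ - ((0 - 1) + 22)*48/9 = ⅓ - (-1 + 22)*48/9 = ⅓ - 7*48/3 = ⅓ - ⅑*1008 = ⅓ - 112 = -335/3 ≈ -111.67)
(m(8, 11) + v)² = (0 - 335/3)² = (-335/3)² = 112225/9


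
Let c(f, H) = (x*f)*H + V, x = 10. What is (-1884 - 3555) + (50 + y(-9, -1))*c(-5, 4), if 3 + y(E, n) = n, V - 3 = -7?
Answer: -14823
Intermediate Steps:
V = -4 (V = 3 - 7 = -4)
y(E, n) = -3 + n
c(f, H) = -4 + 10*H*f (c(f, H) = (10*f)*H - 4 = 10*H*f - 4 = -4 + 10*H*f)
(-1884 - 3555) + (50 + y(-9, -1))*c(-5, 4) = (-1884 - 3555) + (50 + (-3 - 1))*(-4 + 10*4*(-5)) = -5439 + (50 - 4)*(-4 - 200) = -5439 + 46*(-204) = -5439 - 9384 = -14823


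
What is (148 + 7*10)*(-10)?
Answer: -2180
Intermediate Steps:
(148 + 7*10)*(-10) = (148 + 70)*(-10) = 218*(-10) = -2180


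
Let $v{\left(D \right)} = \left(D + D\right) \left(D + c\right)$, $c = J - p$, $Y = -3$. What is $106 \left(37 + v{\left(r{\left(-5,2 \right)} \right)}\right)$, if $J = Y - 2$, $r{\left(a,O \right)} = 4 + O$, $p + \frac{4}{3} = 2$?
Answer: $4346$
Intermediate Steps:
$p = \frac{2}{3}$ ($p = - \frac{4}{3} + 2 = \frac{2}{3} \approx 0.66667$)
$J = -5$ ($J = -3 - 2 = -5$)
$c = - \frac{17}{3}$ ($c = -5 - \frac{2}{3} = - \frac{17}{3} \approx -5.6667$)
$v{\left(D \right)} = 2 D \left(- \frac{17}{3} + D\right)$ ($v{\left(D \right)} = \left(D + D\right) \left(D - \frac{17}{3}\right) = 2 D \left(- \frac{17}{3} + D\right)$)
$106 \left(37 + v{\left(r{\left(-5,2 \right)} \right)}\right) = 106 \left(37 + \frac{2 \left(4 + 2\right) \left(-17 + 3 \left(4 + 2\right)\right)}{3}\right) = 106 \left(37 + \frac{2}{3} \cdot 6 \left(-17 + 3 \cdot 6\right)\right) = 106 \left(37 + \frac{2}{3} \cdot 6 \left(-17 + 18\right)\right) = 106 \left(37 + \frac{2}{3} \cdot 6 \cdot 1\right) = 106 \left(37 + 4\right) = 106 \cdot 41 = 4346$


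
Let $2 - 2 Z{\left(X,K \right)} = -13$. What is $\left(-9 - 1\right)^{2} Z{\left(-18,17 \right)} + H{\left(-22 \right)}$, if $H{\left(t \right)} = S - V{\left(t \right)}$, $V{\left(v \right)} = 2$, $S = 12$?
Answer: $760$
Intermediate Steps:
$Z{\left(X,K \right)} = \frac{15}{2}$ ($Z{\left(X,K \right)} = 1 - - \frac{13}{2} = 1 + \frac{13}{2} = \frac{15}{2}$)
$H{\left(t \right)} = 10$ ($H{\left(t \right)} = 12 - 2 = 10$)
$\left(-9 - 1\right)^{2} Z{\left(-18,17 \right)} + H{\left(-22 \right)} = \left(-9 - 1\right)^{2} \cdot \frac{15}{2} + 10 = \left(-10\right)^{2} \cdot \frac{15}{2} + 10 = 100 \cdot \frac{15}{2} + 10 = 750 + 10 = 760$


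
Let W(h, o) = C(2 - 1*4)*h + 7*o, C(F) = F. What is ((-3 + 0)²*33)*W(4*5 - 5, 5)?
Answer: 1485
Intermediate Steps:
W(h, o) = -2*h + 7*o (W(h, o) = (2 - 1*4)*h + 7*o = (2 - 4)*h + 7*o = -2*h + 7*o)
((-3 + 0)²*33)*W(4*5 - 5, 5) = ((-3 + 0)²*33)*(-2*(4*5 - 5) + 7*5) = ((-3)²*33)*(-2*(20 - 5) + 35) = (9*33)*(-2*15 + 35) = 297*(-30 + 35) = 297*5 = 1485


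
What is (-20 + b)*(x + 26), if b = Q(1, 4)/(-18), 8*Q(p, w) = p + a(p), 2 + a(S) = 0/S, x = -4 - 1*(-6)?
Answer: -20153/36 ≈ -559.81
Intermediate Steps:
x = 2 (x = -4 + 6 = 2)
a(S) = -2 (a(S) = -2 + 0/S = -2 + 0 = -2)
Q(p, w) = -¼ + p/8 (Q(p, w) = (p - 2)/8 = (-2 + p)/8 = -¼ + p/8)
b = 1/144 (b = (-¼ + (⅛)*1)/(-18) = (-¼ + ⅛)*(-1/18) = -⅛*(-1/18) = 1/144 ≈ 0.0069444)
(-20 + b)*(x + 26) = (-20 + 1/144)*(2 + 26) = -2879/144*28 = -20153/36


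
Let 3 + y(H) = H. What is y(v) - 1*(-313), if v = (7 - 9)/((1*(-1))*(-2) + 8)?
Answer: 1549/5 ≈ 309.80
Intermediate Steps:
v = -1/5 (v = -2/(-1*(-2) + 8) = -2/(2 + 8) = -2/10 = -2*1/10 = -1/5 ≈ -0.20000)
y(H) = -3 + H
y(v) - 1*(-313) = (-3 - 1/5) - 1*(-313) = -16/5 + 313 = 1549/5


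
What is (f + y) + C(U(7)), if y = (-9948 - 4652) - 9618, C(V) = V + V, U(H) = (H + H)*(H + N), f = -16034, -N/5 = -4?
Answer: -39496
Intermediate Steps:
N = 20 (N = -5*(-4) = 20)
U(H) = 2*H*(20 + H) (U(H) = (H + H)*(H + 20) = (2*H)*(20 + H) = 2*H*(20 + H))
C(V) = 2*V
y = -24218 (y = -14600 - 9618 = -24218)
(f + y) + C(U(7)) = (-16034 - 24218) + 2*(2*7*(20 + 7)) = -40252 + 2*(2*7*27) = -40252 + 2*378 = -40252 + 756 = -39496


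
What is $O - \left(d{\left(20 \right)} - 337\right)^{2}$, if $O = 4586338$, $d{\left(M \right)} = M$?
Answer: $4485849$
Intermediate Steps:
$O - \left(d{\left(20 \right)} - 337\right)^{2} = 4586338 - \left(20 - 337\right)^{2} = 4586338 - \left(-317\right)^{2} = 4586338 - 100489 = 4485849$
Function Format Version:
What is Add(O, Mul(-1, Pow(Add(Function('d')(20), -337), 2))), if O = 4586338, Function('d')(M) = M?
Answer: 4485849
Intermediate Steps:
Add(O, Mul(-1, Pow(Add(Function('d')(20), -337), 2))) = Add(4586338, Mul(-1, Pow(Add(20, -337), 2))) = Add(4586338, Mul(-1, Pow(-317, 2))) = Add(4586338, Mul(-1, 100489)) = Add(4586338, -100489) = 4485849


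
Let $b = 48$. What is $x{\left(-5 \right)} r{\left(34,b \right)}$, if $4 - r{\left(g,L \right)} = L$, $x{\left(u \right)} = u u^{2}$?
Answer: $5500$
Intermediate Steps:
$x{\left(u \right)} = u^{3}$
$r{\left(g,L \right)} = 4 - L$
$x{\left(-5 \right)} r{\left(34,b \right)} = \left(-5\right)^{3} \left(4 - 48\right) = - 125 \left(4 - 48\right) = \left(-125\right) \left(-44\right) = 5500$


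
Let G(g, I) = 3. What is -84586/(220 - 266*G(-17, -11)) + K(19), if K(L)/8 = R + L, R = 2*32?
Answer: 234189/289 ≈ 810.34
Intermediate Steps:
R = 64
K(L) = 512 + 8*L (K(L) = 8*(64 + L) = 512 + 8*L)
-84586/(220 - 266*G(-17, -11)) + K(19) = -84586/(220 - 266*3) + (512 + 8*19) = -84586/(220 - 798) + (512 + 152) = -84586/(-578) + 664 = -84586*(-1/578) + 664 = 42293/289 + 664 = 234189/289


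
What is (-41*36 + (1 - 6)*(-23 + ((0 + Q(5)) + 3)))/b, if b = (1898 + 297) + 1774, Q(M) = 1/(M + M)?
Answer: -2753/7938 ≈ -0.34681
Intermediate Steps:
Q(M) = 1/(2*M)
b = 3969 (b = 2195 + 1774 = 3969)
(-41*36 + (1 - 6)*(-23 + ((0 + Q(5)) + 3)))/b = (-41*36 + (1 - 6)*(-23 + ((0 + (½)/5) + 3)))/3969 = (-1476 - 5*(-23 + ((0 + (½)*(⅕)) + 3)))*(1/3969) = (-1476 - 5*(-23 + ((0 + ⅒) + 3)))*(1/3969) = (-1476 - 5*(-23 + (⅒ + 3)))*(1/3969) = (-1476 - 5*(-23 + 31/10))*(1/3969) = (-1476 - 5*(-199/10))*(1/3969) = (-1476 + 199/2)*(1/3969) = -2753/2*1/3969 = -2753/7938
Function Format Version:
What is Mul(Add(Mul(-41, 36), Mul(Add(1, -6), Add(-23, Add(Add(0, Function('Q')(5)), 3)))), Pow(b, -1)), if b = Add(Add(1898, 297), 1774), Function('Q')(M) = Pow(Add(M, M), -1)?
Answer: Rational(-2753, 7938) ≈ -0.34681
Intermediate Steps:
Function('Q')(M) = Mul(Rational(1, 2), Pow(M, -1)) (Function('Q')(M) = Pow(Mul(2, M), -1) = Mul(Rational(1, 2), Pow(M, -1)))
b = 3969 (b = Add(2195, 1774) = 3969)
Mul(Add(Mul(-41, 36), Mul(Add(1, -6), Add(-23, Add(Add(0, Function('Q')(5)), 3)))), Pow(b, -1)) = Mul(Add(Mul(-41, 36), Mul(Add(1, -6), Add(-23, Add(Add(0, Mul(Rational(1, 2), Pow(5, -1))), 3)))), Pow(3969, -1)) = Mul(Add(-1476, Mul(-5, Add(-23, Add(Add(0, Mul(Rational(1, 2), Rational(1, 5))), 3)))), Rational(1, 3969)) = Mul(Add(-1476, Mul(-5, Add(-23, Add(Add(0, Rational(1, 10)), 3)))), Rational(1, 3969)) = Mul(Add(-1476, Mul(-5, Add(-23, Add(Rational(1, 10), 3)))), Rational(1, 3969)) = Mul(Add(-1476, Mul(-5, Add(-23, Rational(31, 10)))), Rational(1, 3969)) = Mul(Add(-1476, Mul(-5, Rational(-199, 10))), Rational(1, 3969)) = Mul(Add(-1476, Rational(199, 2)), Rational(1, 3969)) = Mul(Rational(-2753, 2), Rational(1, 3969)) = Rational(-2753, 7938)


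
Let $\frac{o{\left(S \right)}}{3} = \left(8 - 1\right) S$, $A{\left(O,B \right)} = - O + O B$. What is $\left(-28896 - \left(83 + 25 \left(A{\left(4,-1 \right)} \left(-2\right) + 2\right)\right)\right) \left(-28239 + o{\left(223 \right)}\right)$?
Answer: $693229524$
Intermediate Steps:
$A{\left(O,B \right)} = - O + B O$
$o{\left(S \right)} = 21 S$ ($o{\left(S \right)} = 3 \left(8 - 1\right) S = 3 \cdot 7 S = 21 S$)
$\left(-28896 - \left(83 + 25 \left(A{\left(4,-1 \right)} \left(-2\right) + 2\right)\right)\right) \left(-28239 + o{\left(223 \right)}\right) = \left(-28896 - \left(83 + 25 \left(4 \left(-1 - 1\right) \left(-2\right) + 2\right)\right)\right) \left(-28239 + 21 \cdot 223\right) = \left(-28896 - \left(83 + 25 \left(4 \left(-2\right) \left(-2\right) + 2\right)\right)\right) \left(-28239 + 4683\right) = \left(-28896 - \left(83 + 25 \left(\left(-8\right) \left(-2\right) + 2\right)\right)\right) \left(-23556\right) = \left(-28896 - \left(83 + 25 \left(16 + 2\right)\right)\right) \left(-23556\right) = \left(-28896 - 533\right) \left(-23556\right) = \left(-29429\right) \left(-23556\right) = 693229524$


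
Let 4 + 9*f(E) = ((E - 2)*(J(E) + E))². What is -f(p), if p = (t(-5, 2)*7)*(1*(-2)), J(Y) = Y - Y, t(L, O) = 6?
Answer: -52186172/9 ≈ -5.7985e+6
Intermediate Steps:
J(Y) = 0
p = -84 (p = (6*7)*(1*(-2)) = 42*(-2) = -84)
f(E) = -4/9 + E²*(-2 + E)²/9 (f(E) = -4/9 + ((E - 2)*(0 + E))²/9 = -4/9 + ((-2 + E)*E)²/9 = -4/9 + (E*(-2 + E))²/9 = -4/9 + (E²*(-2 + E)²)/9 = -4/9 + E²*(-2 + E)²/9)
-f(p) = -(-4/9 + (⅑)*(-84)²*(-2 - 84)²) = -(-4/9 + (⅑)*7056*(-86)²) = -(-4/9 + (⅑)*7056*7396) = -(-4/9 + 5798464) = -1*52186172/9 = -52186172/9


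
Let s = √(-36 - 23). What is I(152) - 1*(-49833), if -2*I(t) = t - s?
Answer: 49757 + I*√59/2 ≈ 49757.0 + 3.8406*I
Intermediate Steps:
s = I*√59 (s = √(-59) = I*√59 ≈ 7.6811*I)
I(t) = -t/2 + I*√59/2 (I(t) = -(t - I*√59)/2 = -t/2 + I*√59/2)
I(152) - 1*(-49833) = (-½*152 + I*√59/2) - 1*(-49833) = (-76 + I*√59/2) + 49833 = 49757 + I*√59/2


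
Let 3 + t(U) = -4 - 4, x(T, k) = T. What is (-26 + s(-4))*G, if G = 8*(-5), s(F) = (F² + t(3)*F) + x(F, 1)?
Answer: -1200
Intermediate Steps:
t(U) = -11 (t(U) = -3 + (-4 - 4) = -3 - 8 = -11)
s(F) = F² - 10*F (s(F) = (F² - 11*F) + F = F² - 10*F)
G = -40
(-26 + s(-4))*G = (-26 - 4*(-10 - 4))*(-40) = (-26 - 4*(-14))*(-40) = (-26 + 56)*(-40) = 30*(-40) = -1200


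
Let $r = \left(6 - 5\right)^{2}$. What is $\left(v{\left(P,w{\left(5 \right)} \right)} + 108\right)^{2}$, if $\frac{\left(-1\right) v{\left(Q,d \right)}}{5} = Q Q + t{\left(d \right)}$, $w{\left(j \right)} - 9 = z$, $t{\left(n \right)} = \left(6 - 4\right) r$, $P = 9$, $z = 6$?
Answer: $94249$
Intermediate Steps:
$r = 1$ ($r = 1^{2} = 1$)
$t{\left(n \right)} = 2$ ($t{\left(n \right)} = \left(6 - 4\right) 1 = 2 \cdot 1 = 2$)
$w{\left(j \right)} = 15$ ($w{\left(j \right)} = 9 + 6 = 15$)
$v{\left(Q,d \right)} = -10 - 5 Q^{2}$ ($v{\left(Q,d \right)} = - 5 \left(Q Q + 2\right) = - 5 \left(Q^{2} + 2\right) = - 5 \left(2 + Q^{2}\right) = -10 - 5 Q^{2}$)
$\left(v{\left(P,w{\left(5 \right)} \right)} + 108\right)^{2} = \left(\left(-10 - 5 \cdot 9^{2}\right) + 108\right)^{2} = \left(\left(-10 - 405\right) + 108\right)^{2} = \left(-415 + 108\right)^{2} = \left(-307\right)^{2} = 94249$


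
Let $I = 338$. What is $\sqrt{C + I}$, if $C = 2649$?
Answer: $\sqrt{2987} \approx 54.653$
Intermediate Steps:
$\sqrt{C + I} = \sqrt{2649 + 338} = \sqrt{2987}$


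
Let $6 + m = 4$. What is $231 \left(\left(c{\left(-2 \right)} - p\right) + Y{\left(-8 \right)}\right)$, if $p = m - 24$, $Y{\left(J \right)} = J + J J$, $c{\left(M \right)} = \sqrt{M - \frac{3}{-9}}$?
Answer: $18942 + 77 i \sqrt{15} \approx 18942.0 + 298.22 i$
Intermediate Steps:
$c{\left(M \right)} = \sqrt{\frac{1}{3} + M}$ ($c{\left(M \right)} = \sqrt{M - - \frac{1}{3}} = \sqrt{M + \frac{1}{3}} = \sqrt{\frac{1}{3} + M}$)
$m = -2$ ($m = -6 + 4 = -2$)
$Y{\left(J \right)} = J + J^{2}$
$p = -26$ ($p = -2 - 24 = -26$)
$231 \left(\left(c{\left(-2 \right)} - p\right) + Y{\left(-8 \right)}\right) = 231 \left(\left(\frac{\sqrt{3 + 9 \left(-2\right)}}{3} - -26\right) - 8 \left(1 - 8\right)\right) = 231 \left(\left(\frac{\sqrt{3 - 18}}{3} + 26\right) - -56\right) = 231 \left(\left(\frac{\sqrt{-15}}{3} + 26\right) + 56\right) = 231 \left(\left(\frac{i \sqrt{15}}{3} + 26\right) + 56\right) = 231 \left(\left(26 + \frac{i \sqrt{15}}{3}\right) + 56\right) = 231 \left(82 + \frac{i \sqrt{15}}{3}\right) = 18942 + 77 i \sqrt{15}$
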